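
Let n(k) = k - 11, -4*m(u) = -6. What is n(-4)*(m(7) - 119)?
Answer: 3525/2 ≈ 1762.5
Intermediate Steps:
m(u) = 3/2 (m(u) = -¼*(-6) = 3/2)
n(k) = -11 + k
n(-4)*(m(7) - 119) = (-11 - 4)*(3/2 - 119) = -15*(-235/2) = 3525/2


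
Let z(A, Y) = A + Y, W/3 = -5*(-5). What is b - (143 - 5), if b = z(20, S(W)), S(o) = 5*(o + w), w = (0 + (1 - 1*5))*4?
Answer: 177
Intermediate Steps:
w = -16 (w = (0 + (1 - 5))*4 = (0 - 4)*4 = -4*4 = -16)
W = 75 (W = 3*(-5*(-5)) = 3*25 = 75)
S(o) = -80 + 5*o (S(o) = 5*(o - 16) = 5*(-16 + o) = -80 + 5*o)
b = 315 (b = 20 + (-80 + 5*75) = 20 + (-80 + 375) = 20 + 295 = 315)
b - (143 - 5) = 315 - (143 - 5) = 315 - 1*138 = 315 - 138 = 177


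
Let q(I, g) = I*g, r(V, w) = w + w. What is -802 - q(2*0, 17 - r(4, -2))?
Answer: -802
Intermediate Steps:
r(V, w) = 2*w
-802 - q(2*0, 17 - r(4, -2)) = -802 - 2*0*(17 - 2*(-2)) = -802 - 0*(17 - 1*(-4)) = -802 - 0*(17 + 4) = -802 - 0*21 = -802 - 1*0 = -802 + 0 = -802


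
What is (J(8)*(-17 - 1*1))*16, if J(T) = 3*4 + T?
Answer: -5760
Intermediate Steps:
J(T) = 12 + T
(J(8)*(-17 - 1*1))*16 = ((12 + 8)*(-17 - 1*1))*16 = (20*(-17 - 1))*16 = (20*(-18))*16 = -360*16 = -5760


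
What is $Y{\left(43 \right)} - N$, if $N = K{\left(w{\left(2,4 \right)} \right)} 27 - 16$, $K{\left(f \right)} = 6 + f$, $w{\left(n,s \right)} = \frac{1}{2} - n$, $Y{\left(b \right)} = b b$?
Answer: $\frac{3487}{2} \approx 1743.5$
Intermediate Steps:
$Y{\left(b \right)} = b^{2}$
$w{\left(n,s \right)} = \frac{1}{2} - n$
$N = \frac{211}{2}$ ($N = \left(6 + \left(\frac{1}{2} - 2\right)\right) 27 - 16 = \left(6 - \frac{3}{2}\right) 27 - 16 = \frac{9}{2} \cdot 27 - 16 = \frac{243}{2} - 16 = \frac{211}{2} \approx 105.5$)
$Y{\left(43 \right)} - N = 43^{2} - \frac{211}{2} = 1849 - \frac{211}{2} = \frac{3487}{2}$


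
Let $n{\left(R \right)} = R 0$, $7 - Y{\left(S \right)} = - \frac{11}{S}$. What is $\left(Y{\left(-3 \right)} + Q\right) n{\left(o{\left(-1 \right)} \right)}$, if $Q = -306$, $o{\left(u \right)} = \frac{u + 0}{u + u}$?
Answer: $0$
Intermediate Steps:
$o{\left(u \right)} = \frac{1}{2}$ ($o{\left(u \right)} = \frac{u}{2 u} = u \frac{1}{2 u} = \frac{1}{2}$)
$Y{\left(S \right)} = 7 + \frac{11}{S}$ ($Y{\left(S \right)} = 7 - - \frac{11}{S} = 7 + \frac{11}{S}$)
$n{\left(R \right)} = 0$
$\left(Y{\left(-3 \right)} + Q\right) n{\left(o{\left(-1 \right)} \right)} = \left(\left(7 + \frac{11}{-3}\right) - 306\right) 0 = \left(\left(7 + 11 \left(- \frac{1}{3}\right)\right) - 306\right) 0 = \left(\left(7 - \frac{11}{3}\right) - 306\right) 0 = \left(\frac{10}{3} - 306\right) 0 = \left(- \frac{908}{3}\right) 0 = 0$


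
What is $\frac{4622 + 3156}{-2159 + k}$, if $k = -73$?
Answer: $- \frac{3889}{1116} \approx -3.4848$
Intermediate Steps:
$\frac{4622 + 3156}{-2159 + k} = \frac{4622 + 3156}{-2159 - 73} = \frac{7778}{-2232} = 7778 \left(- \frac{1}{2232}\right) = - \frac{3889}{1116}$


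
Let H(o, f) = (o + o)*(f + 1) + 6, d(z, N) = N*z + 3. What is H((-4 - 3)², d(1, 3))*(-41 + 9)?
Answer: -22144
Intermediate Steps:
d(z, N) = 3 + N*z
H(o, f) = 6 + 2*o*(1 + f) (H(o, f) = (2*o)*(1 + f) + 6 = 2*o*(1 + f) + 6 = 6 + 2*o*(1 + f))
H((-4 - 3)², d(1, 3))*(-41 + 9) = (6 + 2*(-4 - 3)² + 2*(3 + 3*1)*(-4 - 3)²)*(-41 + 9) = (6 + 2*(-7)² + 2*(3 + 3)*(-7)²)*(-32) = (6 + 2*49 + 2*6*49)*(-32) = (6 + 98 + 588)*(-32) = 692*(-32) = -22144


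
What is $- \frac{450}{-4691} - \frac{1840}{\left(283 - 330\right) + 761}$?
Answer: $- \frac{4155070}{1674687} \approx -2.4811$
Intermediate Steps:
$- \frac{450}{-4691} - \frac{1840}{\left(283 - 330\right) + 761} = \left(-450\right) \left(- \frac{1}{4691}\right) - \frac{1840}{-47 + 761} = \frac{450}{4691} - \frac{1840}{714} = \frac{450}{4691} - \frac{920}{357} = - \frac{4155070}{1674687}$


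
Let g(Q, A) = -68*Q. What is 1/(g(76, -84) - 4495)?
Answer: -1/9663 ≈ -0.00010349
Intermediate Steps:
1/(g(76, -84) - 4495) = 1/(-68*76 - 4495) = 1/(-5168 - 4495) = 1/(-9663) = -1/9663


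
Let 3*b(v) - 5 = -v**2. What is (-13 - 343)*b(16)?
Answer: 89356/3 ≈ 29785.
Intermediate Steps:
b(v) = 5/3 - v**2/3 (b(v) = 5/3 + (-v**2)/3 = 5/3 - v**2/3)
(-13 - 343)*b(16) = (-13 - 343)*(5/3 - 1/3*16**2) = -356*(5/3 - 1/3*256) = -356*(5/3 - 256/3) = -356*(-251/3) = 89356/3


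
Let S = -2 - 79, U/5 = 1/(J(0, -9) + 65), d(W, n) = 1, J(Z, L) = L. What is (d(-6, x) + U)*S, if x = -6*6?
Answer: -4941/56 ≈ -88.232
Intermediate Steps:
x = -36
U = 5/56 (U = 5/(-9 + 65) = 5/56 ≈ 0.089286)
S = -81
(d(-6, x) + U)*S = (1 + 5/56)*(-81) = (61/56)*(-81) = -4941/56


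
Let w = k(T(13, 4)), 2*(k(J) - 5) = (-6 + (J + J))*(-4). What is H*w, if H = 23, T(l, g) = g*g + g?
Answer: -1449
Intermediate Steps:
T(l, g) = g + g² (T(l, g) = g² + g = g + g²)
k(J) = 17 - 4*J (k(J) = 5 + ((-6 + (J + J))*(-4))/2 = 5 + ((-6 + 2*J)*(-4))/2 = 5 + (24 - 8*J)/2 = 5 + (12 - 4*J) = 17 - 4*J)
w = -63 (w = 17 - 16*(1 + 4) = 17 - 16*5 = 17 - 4*20 = 17 - 80 = -63)
H*w = 23*(-63) = -1449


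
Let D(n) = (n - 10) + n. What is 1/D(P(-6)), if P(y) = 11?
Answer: 1/12 ≈ 0.083333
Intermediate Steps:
D(n) = -10 + 2*n (D(n) = (-10 + n) + n = -10 + 2*n)
1/D(P(-6)) = 1/(-10 + 2*11) = 1/(-10 + 22) = 1/12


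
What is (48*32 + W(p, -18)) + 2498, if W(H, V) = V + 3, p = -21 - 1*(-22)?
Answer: 4019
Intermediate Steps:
p = 1 (p = -21 + 22 = 1)
W(H, V) = 3 + V
(48*32 + W(p, -18)) + 2498 = (48*32 + (3 - 18)) + 2498 = (1536 - 15) + 2498 = 1521 + 2498 = 4019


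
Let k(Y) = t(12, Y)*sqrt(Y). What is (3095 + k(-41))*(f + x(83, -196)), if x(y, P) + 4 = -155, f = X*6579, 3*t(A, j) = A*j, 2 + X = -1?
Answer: -61578120 + 3262944*I*sqrt(41) ≈ -6.1578e+7 + 2.0893e+7*I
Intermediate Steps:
X = -3 (X = -2 - 1 = -3)
t(A, j) = A*j/3 (t(A, j) = (A*j)/3 = A*j/3)
f = -19737 (f = -3*6579 = -19737)
x(y, P) = -159 (x(y, P) = -4 - 155 = -159)
k(Y) = 4*Y**(3/2) (k(Y) = ((1/3)*12*Y)*sqrt(Y) = (4*Y)*sqrt(Y) = 4*Y**(3/2))
(3095 + k(-41))*(f + x(83, -196)) = (3095 + 4*(-41)**(3/2))*(-19737 - 159) = (3095 + 4*(-41*I*sqrt(41)))*(-19896) = (3095 - 164*I*sqrt(41))*(-19896) = -61578120 + 3262944*I*sqrt(41)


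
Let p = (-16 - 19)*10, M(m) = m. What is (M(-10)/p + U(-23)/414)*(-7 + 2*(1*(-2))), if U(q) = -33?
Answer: 2717/4830 ≈ 0.56253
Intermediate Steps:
p = -350 (p = -35*10 = -350)
(M(-10)/p + U(-23)/414)*(-7 + 2*(1*(-2))) = (-10/(-350) - 33/414)*(-7 + 2*(1*(-2))) = (-10*(-1/350) - 33*1/414)*(-7 + 2*(-2)) = (1/35 - 11/138)*(-7 - 4) = -247/4830*(-11) = 2717/4830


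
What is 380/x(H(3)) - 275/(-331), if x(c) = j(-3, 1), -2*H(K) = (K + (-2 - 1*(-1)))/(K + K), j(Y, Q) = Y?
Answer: -124955/993 ≈ -125.84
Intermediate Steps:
H(K) = -(-1 + K)/(4*K) (H(K) = -(K + (-2 - 1*(-1)))/(2*(K + K)) = -(K + (-2 + 1))/(2*(2*K)) = -(K - 1)*1/(2*K)/2 = -(-1 + K)*1/(2*K)/2 = -(-1 + K)/(4*K))
x(c) = -3
380/x(H(3)) - 275/(-331) = 380/(-3) - 275/(-331) = 380*(-⅓) - 275*(-1/331) = -380/3 + 275/331 = -124955/993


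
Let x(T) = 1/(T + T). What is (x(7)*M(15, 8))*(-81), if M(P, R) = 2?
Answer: -81/7 ≈ -11.571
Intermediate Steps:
x(T) = 1/(2*T)
(x(7)*M(15, 8))*(-81) = (((½)/7)*2)*(-81) = (((½)*(⅐))*2)*(-81) = ((1/14)*2)*(-81) = (⅐)*(-81) = -81/7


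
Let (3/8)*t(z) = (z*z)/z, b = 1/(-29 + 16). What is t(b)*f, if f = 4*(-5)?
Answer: 160/39 ≈ 4.1026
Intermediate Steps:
b = -1/13 (b = 1/(-13) = -1/13 ≈ -0.076923)
f = -20
t(z) = 8*z/3 (t(z) = 8*((z*z)/z)/3 = 8*(z**2/z)/3 = 8*z/3)
t(b)*f = ((8/3)*(-1/13))*(-20) = -8/39*(-20) = 160/39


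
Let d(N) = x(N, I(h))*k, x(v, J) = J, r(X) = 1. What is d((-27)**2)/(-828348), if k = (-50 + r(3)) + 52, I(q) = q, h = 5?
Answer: -5/276116 ≈ -1.8108e-5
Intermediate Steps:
k = 3 (k = (-50 + 1) + 52 = -49 + 52 = 3)
d(N) = 15 (d(N) = 5*3 = 15)
d((-27)**2)/(-828348) = 15/(-828348) = 15*(-1/828348) = -5/276116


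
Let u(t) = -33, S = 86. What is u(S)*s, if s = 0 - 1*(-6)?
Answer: -198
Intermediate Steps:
s = 6 (s = 0 + 6 = 6)
u(S)*s = -33*6 = -198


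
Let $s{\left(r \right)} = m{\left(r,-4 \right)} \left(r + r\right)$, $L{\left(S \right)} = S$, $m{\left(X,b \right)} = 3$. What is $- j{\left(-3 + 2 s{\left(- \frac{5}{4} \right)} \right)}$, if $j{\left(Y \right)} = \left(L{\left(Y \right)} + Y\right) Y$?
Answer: $-648$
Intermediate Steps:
$s{\left(r \right)} = 6 r$ ($s{\left(r \right)} = 3 \left(r + r\right) = 3 \cdot 2 r = 6 r$)
$j{\left(Y \right)} = 2 Y^{2}$ ($j{\left(Y \right)} = \left(Y + Y\right) Y = 2 Y Y = 2 Y^{2}$)
$- j{\left(-3 + 2 s{\left(- \frac{5}{4} \right)} \right)} = - 2 \left(-3 + 2 \cdot 6 \left(- \frac{5}{4}\right)\right)^{2} = - 2 \left(-3 + 2 \left(- \frac{15}{2}\right)\right)^{2} = - 2 \left(-3 - 15\right)^{2} = - 2 \left(-18\right)^{2} = - 2 \cdot 324 = \left(-1\right) 648 = -648$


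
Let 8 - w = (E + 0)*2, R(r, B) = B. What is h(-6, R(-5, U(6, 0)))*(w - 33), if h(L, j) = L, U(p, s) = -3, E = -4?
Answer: 102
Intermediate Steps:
w = 16 (w = 8 - (-4 + 0)*2 = 8 - (-4)*2 = 8 - 1*(-8) = 8 + 8 = 16)
h(-6, R(-5, U(6, 0)))*(w - 33) = -6*(16 - 33) = -6*(-17) = 102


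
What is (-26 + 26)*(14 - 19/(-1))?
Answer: 0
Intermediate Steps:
(-26 + 26)*(14 - 19/(-1)) = 0*(14 - 19*(-1)) = 0*(14 - 1*(-19)) = 0*(14 + 19) = 0*33 = 0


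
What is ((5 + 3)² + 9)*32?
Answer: 2336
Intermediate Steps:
((5 + 3)² + 9)*32 = (8² + 9)*32 = (64 + 9)*32 = 73*32 = 2336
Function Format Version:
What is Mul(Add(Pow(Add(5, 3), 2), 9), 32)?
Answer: 2336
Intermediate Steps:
Mul(Add(Pow(Add(5, 3), 2), 9), 32) = Mul(Add(Pow(8, 2), 9), 32) = Mul(Add(64, 9), 32) = Mul(73, 32) = 2336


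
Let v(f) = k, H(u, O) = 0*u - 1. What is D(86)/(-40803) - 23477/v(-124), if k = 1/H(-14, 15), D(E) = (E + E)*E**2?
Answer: 956659919/40803 ≈ 23446.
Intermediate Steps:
H(u, O) = -1 (H(u, O) = 0 - 1 = -1)
D(E) = 2*E**3 (D(E) = (2*E)*E**2 = 2*E**3)
k = -1 (k = 1/(-1) = -1)
v(f) = -1
D(86)/(-40803) - 23477/v(-124) = (2*86**3)/(-40803) - 23477/(-1) = (2*636056)*(-1/40803) - 23477*(-1) = 1272112*(-1/40803) + 23477 = -1272112/40803 + 23477 = 956659919/40803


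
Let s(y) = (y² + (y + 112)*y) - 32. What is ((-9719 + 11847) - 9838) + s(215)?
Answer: 108788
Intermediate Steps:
s(y) = -32 + y² + y*(112 + y) (s(y) = (y² + (112 + y)*y) - 32 = (y² + y*(112 + y)) - 32 = -32 + y² + y*(112 + y))
((-9719 + 11847) - 9838) + s(215) = ((-9719 + 11847) - 9838) + (-32 + 2*215² + 112*215) = (2128 - 9838) + (-32 + 2*46225 + 24080) = -7710 + (-32 + 92450 + 24080) = -7710 + 116498 = 108788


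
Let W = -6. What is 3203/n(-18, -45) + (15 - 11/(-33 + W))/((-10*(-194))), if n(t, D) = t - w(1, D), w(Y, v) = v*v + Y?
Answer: -60280189/38662260 ≈ -1.5591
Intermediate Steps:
w(Y, v) = Y + v² (w(Y, v) = v² + Y = Y + v²)
n(t, D) = -1 + t - D² (n(t, D) = t - (1 + D²) = t + (-1 - D²) = -1 + t - D²)
3203/n(-18, -45) + (15 - 11/(-33 + W))/((-10*(-194))) = 3203/(-1 - 18 - 1*(-45)²) + (15 - 11/(-33 - 6))/((-10*(-194))) = 3203/(-1 - 18 - 1*2025) + (15 - 11/(-39))/1940 = 3203/(-1 - 18 - 2025) + (15 - 11*(-1/39))*(1/1940) = 3203/(-2044) + (15 + 11/39)*(1/1940) = 3203*(-1/2044) + (596/39)*(1/1940) = -3203/2044 + 149/18915 = -60280189/38662260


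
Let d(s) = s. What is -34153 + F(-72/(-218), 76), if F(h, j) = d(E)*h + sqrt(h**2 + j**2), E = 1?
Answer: -3722641/109 + 4*sqrt(4289122)/109 ≈ -34077.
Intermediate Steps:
F(h, j) = h + sqrt(h**2 + j**2) (F(h, j) = 1*h + sqrt(h**2 + j**2) = h + sqrt(h**2 + j**2))
-34153 + F(-72/(-218), 76) = -34153 + (-72/(-218) + sqrt((-72/(-218))**2 + 76**2)) = -34153 + (-72*(-1/218) + sqrt((-72*(-1/218))**2 + 5776)) = -34153 + (36/109 + sqrt((36/109)**2 + 5776)) = -34153 + (36/109 + sqrt(1296/11881 + 5776)) = -34153 + (36/109 + sqrt(68625952/11881)) = -34153 + (36/109 + 4*sqrt(4289122)/109) = -3722641/109 + 4*sqrt(4289122)/109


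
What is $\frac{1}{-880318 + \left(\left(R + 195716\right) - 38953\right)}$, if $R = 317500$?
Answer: $- \frac{1}{406055} \approx -2.4627 \cdot 10^{-6}$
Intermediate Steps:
$\frac{1}{-880318 + \left(\left(R + 195716\right) - 38953\right)} = \frac{1}{-880318 + \left(\left(317500 + 195716\right) - 38953\right)} = \frac{1}{-880318 + \left(513216 - 38953\right)} = \frac{1}{-880318 + 474263} = \frac{1}{-406055} = - \frac{1}{406055}$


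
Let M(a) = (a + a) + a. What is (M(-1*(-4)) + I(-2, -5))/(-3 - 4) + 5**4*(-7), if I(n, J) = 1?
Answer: -30638/7 ≈ -4376.9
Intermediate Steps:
M(a) = 3*a (M(a) = 2*a + a = 3*a)
(M(-1*(-4)) + I(-2, -5))/(-3 - 4) + 5**4*(-7) = (3*(-1*(-4)) + 1)/(-3 - 4) + 5**4*(-7) = (3*4 + 1)/(-7) + 625*(-7) = (12 + 1)*(-1/7) - 4375 = 13*(-1/7) - 4375 = -13/7 - 4375 = -30638/7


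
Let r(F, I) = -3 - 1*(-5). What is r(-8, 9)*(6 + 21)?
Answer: 54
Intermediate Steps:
r(F, I) = 2 (r(F, I) = -3 + 5 = 2)
r(-8, 9)*(6 + 21) = 2*(6 + 21) = 2*27 = 54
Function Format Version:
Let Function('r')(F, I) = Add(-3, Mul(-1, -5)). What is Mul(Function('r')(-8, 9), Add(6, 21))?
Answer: 54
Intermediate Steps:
Function('r')(F, I) = 2 (Function('r')(F, I) = Add(-3, 5) = 2)
Mul(Function('r')(-8, 9), Add(6, 21)) = Mul(2, Add(6, 21)) = Mul(2, 27) = 54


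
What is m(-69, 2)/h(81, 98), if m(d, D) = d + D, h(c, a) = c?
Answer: -67/81 ≈ -0.82716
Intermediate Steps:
m(d, D) = D + d
m(-69, 2)/h(81, 98) = (2 - 69)/81 = -67*1/81 = -67/81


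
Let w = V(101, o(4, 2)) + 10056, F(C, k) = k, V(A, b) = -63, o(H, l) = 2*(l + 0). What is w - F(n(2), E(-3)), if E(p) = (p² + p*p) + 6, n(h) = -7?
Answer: 9969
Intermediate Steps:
o(H, l) = 2*l
E(p) = 6 + 2*p² (E(p) = (p² + p²) + 6 = 2*p² + 6 = 6 + 2*p²)
w = 9993 (w = -63 + 10056 = 9993)
w - F(n(2), E(-3)) = 9993 - (6 + 2*(-3)²) = 9993 - (6 + 2*9) = 9993 - (6 + 18) = 9993 - 1*24 = 9993 - 24 = 9969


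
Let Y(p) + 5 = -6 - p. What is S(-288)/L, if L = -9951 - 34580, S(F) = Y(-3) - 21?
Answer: 29/44531 ≈ 0.00065123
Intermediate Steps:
Y(p) = -11 - p (Y(p) = -5 + (-6 - p) = -11 - p)
S(F) = -29 (S(F) = (-11 - 1*(-3)) - 21 = (-11 + 3) - 21 = -8 - 21 = -29)
L = -44531
S(-288)/L = -29/(-44531) = -29*(-1/44531) = 29/44531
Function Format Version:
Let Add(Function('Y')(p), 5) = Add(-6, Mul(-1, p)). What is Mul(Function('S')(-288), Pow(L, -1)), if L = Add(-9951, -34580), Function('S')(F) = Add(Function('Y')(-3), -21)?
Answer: Rational(29, 44531) ≈ 0.00065123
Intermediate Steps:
Function('Y')(p) = Add(-11, Mul(-1, p)) (Function('Y')(p) = Add(-5, Add(-6, Mul(-1, p))) = Add(-11, Mul(-1, p)))
Function('S')(F) = -29 (Function('S')(F) = Add(Add(-11, Mul(-1, -3)), -21) = Add(Add(-11, 3), -21) = Add(-8, -21) = -29)
L = -44531
Mul(Function('S')(-288), Pow(L, -1)) = Mul(-29, Pow(-44531, -1)) = Mul(-29, Rational(-1, 44531)) = Rational(29, 44531)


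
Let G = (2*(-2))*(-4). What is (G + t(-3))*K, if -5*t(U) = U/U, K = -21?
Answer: -1659/5 ≈ -331.80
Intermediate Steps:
t(U) = -⅕ (t(U) = -U/(5*U) = -⅕*1 = -⅕)
G = 16 (G = -4*(-4) = 16)
(G + t(-3))*K = (16 - ⅕)*(-21) = (79/5)*(-21) = -1659/5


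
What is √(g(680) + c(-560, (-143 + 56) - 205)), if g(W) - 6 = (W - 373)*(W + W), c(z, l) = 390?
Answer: 2*√104479 ≈ 646.46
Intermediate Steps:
g(W) = 6 + 2*W*(-373 + W) (g(W) = 6 + (W - 373)*(W + W) = 6 + (-373 + W)*(2*W) = 6 + 2*W*(-373 + W))
√(g(680) + c(-560, (-143 + 56) - 205)) = √((6 - 746*680 + 2*680²) + 390) = √((6 - 507280 + 2*462400) + 390) = √((6 - 507280 + 924800) + 390) = √(417526 + 390) = √417916 = 2*√104479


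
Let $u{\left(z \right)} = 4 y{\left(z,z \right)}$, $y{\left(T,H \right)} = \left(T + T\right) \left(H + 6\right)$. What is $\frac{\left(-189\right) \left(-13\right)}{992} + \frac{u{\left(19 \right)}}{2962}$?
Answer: $\frac{5523617}{1469152} \approx 3.7597$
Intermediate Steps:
$y{\left(T,H \right)} = 2 T \left(6 + H\right)$
$u{\left(z \right)} = 8 z \left(6 + z\right)$ ($u{\left(z \right)} = 4 \cdot 2 z \left(6 + z\right) = 8 z \left(6 + z\right)$)
$\frac{\left(-189\right) \left(-13\right)}{992} + \frac{u{\left(19 \right)}}{2962} = \frac{\left(-189\right) \left(-13\right)}{992} + \frac{8 \cdot 19 \left(6 + 19\right)}{2962} = 2457 \cdot \frac{1}{992} + 8 \cdot 19 \cdot 25 \cdot \frac{1}{2962} = \frac{2457}{992} + 3800 \cdot \frac{1}{2962} = \frac{2457}{992} + \frac{1900}{1481} = \frac{5523617}{1469152}$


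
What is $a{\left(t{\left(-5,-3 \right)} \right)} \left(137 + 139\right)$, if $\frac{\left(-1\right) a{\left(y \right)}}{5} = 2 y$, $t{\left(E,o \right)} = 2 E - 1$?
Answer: $30360$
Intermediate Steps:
$t{\left(E,o \right)} = -1 + 2 E$
$a{\left(y \right)} = - 10 y$ ($a{\left(y \right)} = - 5 \cdot 2 y = - 10 y$)
$a{\left(t{\left(-5,-3 \right)} \right)} \left(137 + 139\right) = - 10 \left(-1 + 2 \left(-5\right)\right) \left(137 + 139\right) = - 10 \left(-1 - 10\right) 276 = \left(-10\right) \left(-11\right) 276 = 110 \cdot 276 = 30360$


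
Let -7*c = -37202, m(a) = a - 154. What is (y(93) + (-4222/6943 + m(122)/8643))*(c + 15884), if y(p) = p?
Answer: 822683587958650/420058443 ≈ 1.9585e+6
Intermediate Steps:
m(a) = -154 + a
c = 37202/7 (c = -1/7*(-37202) = 37202/7 ≈ 5314.6)
(y(93) + (-4222/6943 + m(122)/8643))*(c + 15884) = (93 + (-4222/6943 + (-154 + 122)/8643))*(37202/7 + 15884) = (93 + (-4222*1/6943 - 32*1/8643))*(148390/7) = (93 + (-4222/6943 - 32/8643))*(148390/7) = (93 - 36712922/60008349)*(148390/7) = (5544063535/60008349)*(148390/7) = 822683587958650/420058443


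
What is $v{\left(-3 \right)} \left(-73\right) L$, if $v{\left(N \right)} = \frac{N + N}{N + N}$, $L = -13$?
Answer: $949$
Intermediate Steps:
$v{\left(N \right)} = 1$ ($v{\left(N \right)} = \frac{2 N}{2 N} = 2 N \frac{1}{2 N} = 1$)
$v{\left(-3 \right)} \left(-73\right) L = 1 \left(-73\right) \left(-13\right) = \left(-73\right) \left(-13\right) = 949$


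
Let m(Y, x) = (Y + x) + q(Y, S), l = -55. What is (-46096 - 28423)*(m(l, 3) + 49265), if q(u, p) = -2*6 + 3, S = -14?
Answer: -3666632876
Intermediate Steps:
q(u, p) = -9 (q(u, p) = -12 + 3 = -9)
m(Y, x) = -9 + Y + x (m(Y, x) = (Y + x) - 9 = -9 + Y + x)
(-46096 - 28423)*(m(l, 3) + 49265) = (-46096 - 28423)*((-9 - 55 + 3) + 49265) = -74519*(-61 + 49265) = -74519*49204 = -3666632876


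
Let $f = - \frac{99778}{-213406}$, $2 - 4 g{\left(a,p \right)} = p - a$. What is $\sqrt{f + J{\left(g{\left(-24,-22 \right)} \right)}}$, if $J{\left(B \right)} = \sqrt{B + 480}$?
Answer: $\frac{\sqrt{5323305967 + 45542120836 \sqrt{30}}}{106703} \approx 4.7304$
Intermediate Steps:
$g{\left(a,p \right)} = \frac{1}{2} - \frac{p}{4} + \frac{a}{4}$ ($g{\left(a,p \right)} = \frac{1}{2} - \frac{p - a}{4} = \frac{1}{2} + \left(- \frac{p}{4} + \frac{a}{4}\right) = \frac{1}{2} - \frac{p}{4} + \frac{a}{4}$)
$f = \frac{49889}{106703}$ ($f = \left(-99778\right) \left(- \frac{1}{213406}\right) = \frac{49889}{106703} \approx 0.46755$)
$J{\left(B \right)} = \sqrt{480 + B}$
$\sqrt{f + J{\left(g{\left(-24,-22 \right)} \right)}} = \sqrt{\frac{49889}{106703} + \sqrt{480 + \left(\frac{1}{2} - - \frac{11}{2} + \frac{1}{4} \left(-24\right)\right)}} = \sqrt{\frac{49889}{106703} + \sqrt{480 + \left(\frac{1}{2} + \frac{11}{2} - 6\right)}} = \sqrt{\frac{49889}{106703} + \sqrt{480 + 0}} = \sqrt{\frac{49889}{106703} + \sqrt{480}} = \sqrt{\frac{49889}{106703} + 4 \sqrt{30}}$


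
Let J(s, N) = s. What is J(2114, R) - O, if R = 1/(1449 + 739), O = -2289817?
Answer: 2291931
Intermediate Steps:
R = 1/2188 ≈ 0.00045704
J(2114, R) - O = 2114 - 1*(-2289817) = 2114 + 2289817 = 2291931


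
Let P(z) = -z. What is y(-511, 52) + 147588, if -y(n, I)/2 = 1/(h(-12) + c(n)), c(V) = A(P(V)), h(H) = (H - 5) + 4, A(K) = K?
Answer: 36749411/249 ≈ 1.4759e+5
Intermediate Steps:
h(H) = -1 + H (h(H) = (-5 + H) + 4 = -1 + H)
c(V) = -V
y(n, I) = -2/(-13 - n) (y(n, I) = -2/((-1 - 12) - n) = -2/(-13 - n))
y(-511, 52) + 147588 = 2/(13 - 511) + 147588 = 2/(-498) + 147588 = 2*(-1/498) + 147588 = -1/249 + 147588 = 36749411/249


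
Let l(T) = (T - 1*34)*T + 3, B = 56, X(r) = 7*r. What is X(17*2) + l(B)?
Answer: 1473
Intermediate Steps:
l(T) = 3 + T*(-34 + T) (l(T) = (T - 34)*T + 3 = (-34 + T)*T + 3 = T*(-34 + T) + 3 = 3 + T*(-34 + T))
X(17*2) + l(B) = 7*(17*2) + (3 + 56² - 34*56) = 7*34 + (3 + 3136 - 1904) = 238 + 1235 = 1473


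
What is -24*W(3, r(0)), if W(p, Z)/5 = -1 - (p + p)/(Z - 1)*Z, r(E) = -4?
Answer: 696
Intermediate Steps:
W(p, Z) = -5 - 10*Z*p/(-1 + Z) (W(p, Z) = 5*(-1 - (p + p)/(Z - 1)*Z) = 5*(-1 - (2*p)/(-1 + Z)*Z) = 5*(-1 - 2*p/(-1 + Z)*Z) = 5*(-1 - 2*Z*p/(-1 + Z)) = -5 - 10*Z*p/(-1 + Z))
-24*W(3, r(0)) = -120*(1 - 1*(-4) - 2*(-4)*3)/(-1 - 4) = -120*(1 + 4 + 24)/(-5) = -120*(-1)*29/5 = -24*(-29) = 696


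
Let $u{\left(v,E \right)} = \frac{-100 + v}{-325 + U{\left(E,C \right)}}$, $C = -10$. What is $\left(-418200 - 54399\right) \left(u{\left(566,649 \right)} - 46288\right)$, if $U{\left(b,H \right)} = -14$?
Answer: $\frac{2472023274234}{113} \approx 2.1876 \cdot 10^{10}$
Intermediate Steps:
$u{\left(v,E \right)} = \frac{100}{339} - \frac{v}{339}$ ($u{\left(v,E \right)} = \frac{-100 + v}{-325 - 14} = \frac{-100 + v}{-339} = \left(-100 + v\right) \left(- \frac{1}{339}\right) = \frac{100}{339} - \frac{v}{339}$)
$\left(-418200 - 54399\right) \left(u{\left(566,649 \right)} - 46288\right) = \left(-418200 - 54399\right) \left(\left(\frac{100}{339} - \frac{566}{339}\right) - 46288\right) = - 472599 \left(\left(\frac{100}{339} - \frac{566}{339}\right) - 46288\right) = - 472599 \left(- \frac{466}{339} - 46288\right) = \left(-472599\right) \left(- \frac{15692098}{339}\right) = \frac{2472023274234}{113}$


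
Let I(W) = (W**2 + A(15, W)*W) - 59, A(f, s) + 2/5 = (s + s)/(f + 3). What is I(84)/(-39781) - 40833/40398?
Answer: -3228928397/2678454730 ≈ -1.2055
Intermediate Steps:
A(f, s) = -2/5 + 2*s/(3 + f) (A(f, s) = -2/5 + (s + s)/(f + 3) = -2/5 + (2*s)/(3 + f) = -2/5 + 2*s/(3 + f))
I(W) = -59 + W**2 + W*(-2/5 + W/9) (I(W) = (W**2 + (2*(-3 - 1*15 + 5*W)/(5*(3 + 15)))*W) - 59 = (W**2 + ((2/5)*(-3 - 15 + 5*W)/18)*W) - 59 = (W**2 + ((2/5)*(1/18)*(-18 + 5*W))*W) - 59 = (W**2 + (-2/5 + W/9)*W) - 59 = (W**2 + W*(-2/5 + W/9)) - 59 = -59 + W**2 + W*(-2/5 + W/9))
I(84)/(-39781) - 40833/40398 = (-59 - 2/5*84 + (10/9)*84**2)/(-39781) - 40833/40398 = (-59 - 168/5 + (10/9)*7056)*(-1/39781) - 40833*1/40398 = (-59 - 168/5 + 7840)*(-1/39781) - 13611/13466 = (38737/5)*(-1/39781) - 13611/13466 = -38737/198905 - 13611/13466 = -3228928397/2678454730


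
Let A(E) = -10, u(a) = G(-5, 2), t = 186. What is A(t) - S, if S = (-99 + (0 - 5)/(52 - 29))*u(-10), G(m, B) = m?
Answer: -11640/23 ≈ -506.09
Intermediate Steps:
u(a) = -5
S = 11410/23 (S = (-99 + (0 - 5)/(52 - 29))*(-5) = (-99 - 5/23)*(-5) = -2282/23*(-5) = 11410/23 ≈ 496.09)
A(t) - S = -10 - 1*11410/23 = -10 - 11410/23 = -11640/23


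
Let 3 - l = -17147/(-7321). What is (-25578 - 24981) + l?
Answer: -370137623/7321 ≈ -50558.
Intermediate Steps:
l = 4816/7321 (l = 3 - (-17147)/(-7321) = 3 - (-17147)*(-1)/7321 = 3 - 1*17147/7321 = 3 - 17147/7321 = 4816/7321 ≈ 0.65783)
(-25578 - 24981) + l = (-25578 - 24981) + 4816/7321 = -50559 + 4816/7321 = -370137623/7321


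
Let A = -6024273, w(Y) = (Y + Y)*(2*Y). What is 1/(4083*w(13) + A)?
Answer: -1/3264165 ≈ -3.0636e-7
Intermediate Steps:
w(Y) = 4*Y² (w(Y) = (2*Y)*(2*Y) = 4*Y²)
1/(4083*w(13) + A) = 1/(4083*(4*13²) - 6024273) = 1/(4083*(4*169) - 6024273) = 1/(4083*676 - 6024273) = 1/(2760108 - 6024273) = 1/(-3264165) = -1/3264165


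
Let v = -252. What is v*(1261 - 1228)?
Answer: -8316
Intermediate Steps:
v*(1261 - 1228) = -252*(1261 - 1228) = -252*33 = -8316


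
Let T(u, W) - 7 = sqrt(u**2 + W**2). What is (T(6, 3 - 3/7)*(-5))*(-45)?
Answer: 1575 + 1350*sqrt(58)/7 ≈ 3043.8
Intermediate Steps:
T(u, W) = 7 + sqrt(W**2 + u**2) (T(u, W) = 7 + sqrt(u**2 + W**2) = 7 + sqrt(W**2 + u**2))
(T(6, 3 - 3/7)*(-5))*(-45) = ((7 + sqrt((3 - 3/7)**2 + 6**2))*(-5))*(-45) = ((7 + sqrt((3 - 3/7)**2 + 36))*(-5))*(-45) = ((7 + sqrt((18/7)**2 + 36))*(-5))*(-45) = ((7 + sqrt(324/49 + 36))*(-5))*(-45) = ((7 + sqrt(2088/49))*(-5))*(-45) = ((7 + 6*sqrt(58)/7)*(-5))*(-45) = (-35 - 30*sqrt(58)/7)*(-45) = 1575 + 1350*sqrt(58)/7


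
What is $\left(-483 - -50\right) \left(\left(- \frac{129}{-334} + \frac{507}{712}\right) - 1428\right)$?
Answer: $\frac{73464650127}{118904} \approx 6.1785 \cdot 10^{5}$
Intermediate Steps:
$\left(-483 - -50\right) \left(\left(- \frac{129}{-334} + \frac{507}{712}\right) - 1428\right) = \left(-483 + 50\right) \left(\left(\left(-129\right) \left(- \frac{1}{334}\right) + 507 \cdot \frac{1}{712}\right) - 1428\right) = - 433 \left(\left(\frac{129}{334} + \frac{507}{712}\right) - 1428\right) = - 433 \left(\frac{130593}{118904} - 1428\right) = \left(-433\right) \left(- \frac{169664319}{118904}\right) = \frac{73464650127}{118904}$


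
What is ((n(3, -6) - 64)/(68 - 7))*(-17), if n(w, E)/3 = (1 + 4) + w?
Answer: 680/61 ≈ 11.148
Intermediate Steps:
n(w, E) = 15 + 3*w (n(w, E) = 3*((1 + 4) + w) = 3*(5 + w) = 15 + 3*w)
((n(3, -6) - 64)/(68 - 7))*(-17) = (((15 + 3*3) - 64)/(68 - 7))*(-17) = (((15 + 9) - 64)/61)*(-17) = ((24 - 64)*(1/61))*(-17) = -40*1/61*(-17) = -40/61*(-17) = 680/61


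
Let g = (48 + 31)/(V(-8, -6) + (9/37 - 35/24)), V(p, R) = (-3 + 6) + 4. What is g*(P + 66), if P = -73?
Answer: -491064/5137 ≈ -95.594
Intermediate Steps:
V(p, R) = 7 (V(p, R) = 3 + 4 = 7)
g = 70152/5137 (g = (48 + 31)/(7 + (9/37 - 35/24)) = 79/(7 + (9*(1/37) - 35*1/24)) = 79/(7 + (9/37 - 35/24)) = 79/(7 - 1079/888) = 79/(5137/888) = 79*(888/5137) = 70152/5137 ≈ 13.656)
g*(P + 66) = 70152*(-73 + 66)/5137 = (70152/5137)*(-7) = -491064/5137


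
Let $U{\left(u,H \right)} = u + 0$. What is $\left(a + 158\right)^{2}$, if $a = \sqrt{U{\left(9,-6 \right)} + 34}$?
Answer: $\left(158 + \sqrt{43}\right)^{2} \approx 27079.0$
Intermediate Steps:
$U{\left(u,H \right)} = u$
$a = \sqrt{43}$ ($a = \sqrt{9 + 34} = \sqrt{43} \approx 6.5574$)
$\left(a + 158\right)^{2} = \left(\sqrt{43} + 158\right)^{2} = \left(158 + \sqrt{43}\right)^{2}$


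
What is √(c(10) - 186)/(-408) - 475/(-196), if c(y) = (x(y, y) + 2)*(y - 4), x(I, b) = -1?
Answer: 475/196 - I*√5/68 ≈ 2.4235 - 0.032883*I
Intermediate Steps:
c(y) = -4 + y (c(y) = (-1 + 2)*(y - 4) = 1*(-4 + y) = -4 + y)
√(c(10) - 186)/(-408) - 475/(-196) = √((-4 + 10) - 186)/(-408) - 475/(-196) = √(6 - 186)*(-1/408) - 475*(-1/196) = √(-180)*(-1/408) + 475/196 = (6*I*√5)*(-1/408) + 475/196 = -I*√5/68 + 475/196 = 475/196 - I*√5/68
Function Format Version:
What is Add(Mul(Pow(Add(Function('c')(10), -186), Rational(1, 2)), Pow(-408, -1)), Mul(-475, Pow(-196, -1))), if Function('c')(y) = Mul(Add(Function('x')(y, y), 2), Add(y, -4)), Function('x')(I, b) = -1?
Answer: Add(Rational(475, 196), Mul(Rational(-1, 68), I, Pow(5, Rational(1, 2)))) ≈ Add(2.4235, Mul(-0.032883, I))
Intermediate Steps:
Function('c')(y) = Add(-4, y) (Function('c')(y) = Mul(Add(-1, 2), Add(y, -4)) = Mul(1, Add(-4, y)) = Add(-4, y))
Add(Mul(Pow(Add(Function('c')(10), -186), Rational(1, 2)), Pow(-408, -1)), Mul(-475, Pow(-196, -1))) = Add(Mul(Pow(Add(Add(-4, 10), -186), Rational(1, 2)), Pow(-408, -1)), Mul(-475, Pow(-196, -1))) = Add(Mul(Pow(Add(6, -186), Rational(1, 2)), Rational(-1, 408)), Mul(-475, Rational(-1, 196))) = Add(Mul(Pow(-180, Rational(1, 2)), Rational(-1, 408)), Rational(475, 196)) = Add(Mul(Mul(6, I, Pow(5, Rational(1, 2))), Rational(-1, 408)), Rational(475, 196)) = Add(Mul(Rational(-1, 68), I, Pow(5, Rational(1, 2))), Rational(475, 196)) = Add(Rational(475, 196), Mul(Rational(-1, 68), I, Pow(5, Rational(1, 2))))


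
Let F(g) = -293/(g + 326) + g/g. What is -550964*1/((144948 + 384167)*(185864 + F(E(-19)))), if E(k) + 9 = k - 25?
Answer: -37603293/6711936476495 ≈ -5.6025e-6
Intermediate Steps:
E(k) = -34 + k (E(k) = -9 + (k - 25) = -9 + (-25 + k) = -34 + k)
F(g) = 1 - 293/(326 + g) (F(g) = -293/(326 + g) + 1 = 1 - 293/(326 + g))
-550964*1/((144948 + 384167)*(185864 + F(E(-19)))) = -550964*1/((144948 + 384167)*(185864 + (33 + (-34 - 19))/(326 + (-34 - 19)))) = -550964*1/(529115*(185864 + (33 - 53)/(326 - 53))) = -550964*1/(529115*(185864 - 20/273)) = -550964/((50740852/273)*529115) = -550964/26847745905980/273 = -550964*273/26847745905980 = -37603293/6711936476495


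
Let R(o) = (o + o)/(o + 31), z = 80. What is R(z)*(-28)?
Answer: -4480/111 ≈ -40.360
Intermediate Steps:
R(o) = 2*o/(31 + o) (R(o) = (2*o)/(31 + o) = 2*o/(31 + o))
R(z)*(-28) = (2*80/(31 + 80))*(-28) = (2*80/111)*(-28) = (2*80*(1/111))*(-28) = (160/111)*(-28) = -4480/111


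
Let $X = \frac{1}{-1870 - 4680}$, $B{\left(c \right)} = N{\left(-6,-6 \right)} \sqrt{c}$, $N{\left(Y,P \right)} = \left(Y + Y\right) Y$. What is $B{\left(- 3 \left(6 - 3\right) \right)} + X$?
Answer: $- \frac{1}{6550} + 216 i \approx -0.00015267 + 216.0 i$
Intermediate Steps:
$N{\left(Y,P \right)} = 2 Y^{2}$ ($N{\left(Y,P \right)} = 2 Y Y = 2 Y^{2}$)
$B{\left(c \right)} = 72 \sqrt{c}$ ($B{\left(c \right)} = 2 \left(-6\right)^{2} \sqrt{c} = 2 \cdot 36 \sqrt{c} = 72 \sqrt{c}$)
$X = - \frac{1}{6550}$ ($X = \frac{1}{-6550} = - \frac{1}{6550} \approx -0.00015267$)
$B{\left(- 3 \left(6 - 3\right) \right)} + X = 72 \sqrt{- 3 \left(6 - 3\right)} - \frac{1}{6550} = 72 \sqrt{\left(-3\right) 3} - \frac{1}{6550} = 72 \sqrt{-9} - \frac{1}{6550} = 72 \cdot 3 i - \frac{1}{6550} = 216 i - \frac{1}{6550} = - \frac{1}{6550} + 216 i$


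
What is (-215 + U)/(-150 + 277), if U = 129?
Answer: -86/127 ≈ -0.67717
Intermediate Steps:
(-215 + U)/(-150 + 277) = (-215 + 129)/(-150 + 277) = -86/127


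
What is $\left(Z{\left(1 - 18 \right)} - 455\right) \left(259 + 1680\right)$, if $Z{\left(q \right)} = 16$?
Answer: $-851221$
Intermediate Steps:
$\left(Z{\left(1 - 18 \right)} - 455\right) \left(259 + 1680\right) = \left(16 - 455\right) \left(259 + 1680\right) = \left(-439\right) 1939 = -851221$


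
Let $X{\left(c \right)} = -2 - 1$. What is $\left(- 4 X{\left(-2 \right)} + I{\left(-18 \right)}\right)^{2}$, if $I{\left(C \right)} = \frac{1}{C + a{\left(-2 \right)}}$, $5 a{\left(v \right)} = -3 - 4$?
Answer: $\frac{1343281}{9409} \approx 142.77$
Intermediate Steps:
$a{\left(v \right)} = - \frac{7}{5}$ ($a{\left(v \right)} = \frac{-3 - 4}{5} = \frac{1}{5} \left(-7\right) = - \frac{7}{5}$)
$I{\left(C \right)} = \frac{1}{- \frac{7}{5} + C}$ ($I{\left(C \right)} = \frac{1}{C - \frac{7}{5}} = \frac{1}{- \frac{7}{5} + C}$)
$X{\left(c \right)} = -3$ ($X{\left(c \right)} = -2 - 1 = -3$)
$\left(- 4 X{\left(-2 \right)} + I{\left(-18 \right)}\right)^{2} = \left(\left(-4\right) \left(-3\right) + \frac{5}{-7 + 5 \left(-18\right)}\right)^{2} = \left(12 + \frac{5}{-7 - 90}\right)^{2} = \left(12 + \frac{5}{-97}\right)^{2} = \left(12 + 5 \left(- \frac{1}{97}\right)\right)^{2} = \left(12 - \frac{5}{97}\right)^{2} = \left(\frac{1159}{97}\right)^{2} = \frac{1343281}{9409}$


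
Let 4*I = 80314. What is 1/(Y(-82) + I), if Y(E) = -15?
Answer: 2/40127 ≈ 4.9842e-5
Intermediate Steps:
I = 40157/2 (I = (¼)*80314 = 40157/2 ≈ 20079.)
1/(Y(-82) + I) = 1/(-15 + 40157/2) = 1/(40127/2) = 2/40127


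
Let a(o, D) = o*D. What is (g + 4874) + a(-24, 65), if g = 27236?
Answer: 30550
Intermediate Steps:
a(o, D) = D*o
(g + 4874) + a(-24, 65) = (27236 + 4874) + 65*(-24) = 32110 - 1560 = 30550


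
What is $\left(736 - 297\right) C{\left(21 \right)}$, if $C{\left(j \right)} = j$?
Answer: $9219$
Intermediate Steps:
$\left(736 - 297\right) C{\left(21 \right)} = \left(736 - 297\right) 21 = 439 \cdot 21 = 9219$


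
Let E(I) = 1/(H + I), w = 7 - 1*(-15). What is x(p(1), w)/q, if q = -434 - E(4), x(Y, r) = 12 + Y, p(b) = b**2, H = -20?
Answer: -208/6943 ≈ -0.029958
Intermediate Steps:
w = 22 (w = 7 + 15 = 22)
E(I) = 1/(-20 + I)
q = -6943/16 (q = -434 - 1/(-20 + 4) = -434 - 1/(-16) = -434 - 1*(-1/16) = -434 + 1/16 = -6943/16 ≈ -433.94)
x(p(1), w)/q = (12 + 1**2)/(-6943/16) = (12 + 1)*(-16/6943) = 13*(-16/6943) = -208/6943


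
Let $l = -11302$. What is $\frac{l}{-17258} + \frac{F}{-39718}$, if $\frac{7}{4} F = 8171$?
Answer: $\frac{644547345}{1199543177} \approx 0.53733$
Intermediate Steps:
$F = \frac{32684}{7}$ ($F = \frac{4}{7} \cdot 8171 = \frac{32684}{7} \approx 4669.1$)
$\frac{l}{-17258} + \frac{F}{-39718} = - \frac{11302}{-17258} + \frac{32684}{7 \left(-39718\right)} = \left(-11302\right) \left(- \frac{1}{17258}\right) + \frac{32684}{7} \left(- \frac{1}{39718}\right) = \frac{5651}{8629} - \frac{16342}{139013} = \frac{644547345}{1199543177}$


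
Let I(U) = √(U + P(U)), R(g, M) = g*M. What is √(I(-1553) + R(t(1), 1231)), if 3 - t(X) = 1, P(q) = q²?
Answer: √(2462 + 4*√150641) ≈ 63.360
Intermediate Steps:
t(X) = 2 (t(X) = 3 - 1*1 = 3 - 1 = 2)
R(g, M) = M*g
I(U) = √(U + U²)
√(I(-1553) + R(t(1), 1231)) = √(√(-1553*(1 - 1553)) + 1231*2) = √(√(-1553*(-1552)) + 2462) = √(√2410256 + 2462) = √(4*√150641 + 2462) = √(2462 + 4*√150641)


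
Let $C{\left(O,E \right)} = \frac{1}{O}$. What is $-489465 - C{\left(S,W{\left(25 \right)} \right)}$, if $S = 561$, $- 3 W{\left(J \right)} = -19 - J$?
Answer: $- \frac{274589866}{561} \approx -4.8947 \cdot 10^{5}$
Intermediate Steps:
$W{\left(J \right)} = \frac{19}{3} + \frac{J}{3}$ ($W{\left(J \right)} = - \frac{-19 - J}{3} = \frac{19}{3} + \frac{J}{3}$)
$-489465 - C{\left(S,W{\left(25 \right)} \right)} = -489465 - \frac{1}{561} = - \frac{274589866}{561}$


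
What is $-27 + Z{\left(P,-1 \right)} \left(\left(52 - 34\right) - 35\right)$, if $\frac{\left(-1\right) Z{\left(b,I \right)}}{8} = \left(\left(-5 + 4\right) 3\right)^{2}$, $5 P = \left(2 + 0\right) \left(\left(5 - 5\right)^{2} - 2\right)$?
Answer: $1197$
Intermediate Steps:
$P = - \frac{4}{5}$ ($P = \frac{\left(2 + 0\right) \left(\left(5 - 5\right)^{2} - 2\right)}{5} = \frac{2 \left(0^{2} - 2\right)}{5} = \frac{2 \left(0 - 2\right)}{5} = \frac{2 \left(-2\right)}{5} = \frac{1}{5} \left(-4\right) = - \frac{4}{5} \approx -0.8$)
$Z{\left(b,I \right)} = -72$ ($Z{\left(b,I \right)} = - 8 \left(\left(-5 + 4\right) 3\right)^{2} = - 8 \left(\left(-1\right) 3\right)^{2} = - 8 \left(-3\right)^{2} = \left(-8\right) 9 = -72$)
$-27 + Z{\left(P,-1 \right)} \left(\left(52 - 34\right) - 35\right) = -27 - 72 \left(\left(52 - 34\right) - 35\right) = -27 - 72 \left(18 - 35\right) = -27 - -1224 = -27 + 1224 = 1197$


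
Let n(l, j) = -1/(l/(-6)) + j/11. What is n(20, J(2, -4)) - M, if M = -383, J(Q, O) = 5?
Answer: 42213/110 ≈ 383.75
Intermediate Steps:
n(l, j) = 6/l + j/11 (n(l, j) = -1/(l*(-⅙)) + j*(1/11) = -1/((-l/6)) + j/11 = -(-6)/l + j/11 = 6/l + j/11)
n(20, J(2, -4)) - M = (6/20 + (1/11)*5) - 1*(-383) = (6*(1/20) + 5/11) + 383 = (3/10 + 5/11) + 383 = 83/110 + 383 = 42213/110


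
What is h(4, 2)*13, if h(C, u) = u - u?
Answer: 0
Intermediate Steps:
h(C, u) = 0
h(4, 2)*13 = 0*13 = 0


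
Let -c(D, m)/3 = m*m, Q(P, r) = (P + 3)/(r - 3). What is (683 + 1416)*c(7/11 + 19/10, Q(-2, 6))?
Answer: -2099/3 ≈ -699.67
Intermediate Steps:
Q(P, r) = (3 + P)/(-3 + r)
c(D, m) = -3*m² (c(D, m) = -3*m*m = -3*m²)
(683 + 1416)*c(7/11 + 19/10, Q(-2, 6)) = (683 + 1416)*(-3*(3 - 2)²/(-3 + 6)²) = 2099*(-3*(1/3)²) = 2099*(-3*((⅓)*1)²) = 2099*(-3*(⅓)²) = 2099*(-3*⅑) = 2099*(-⅓) = -2099/3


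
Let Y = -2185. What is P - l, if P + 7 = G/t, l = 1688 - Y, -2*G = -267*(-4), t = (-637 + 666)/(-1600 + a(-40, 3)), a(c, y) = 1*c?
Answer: 763240/29 ≈ 26319.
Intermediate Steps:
a(c, y) = c
t = -29/1640 (t = (-637 + 666)/(-1600 - 40) = 29/(-1640) = 29*(-1/1640) = -29/1640 ≈ -0.017683)
G = -534 (G = -(-267)*(-4)/2 = -½*1068 = -534)
l = 3873 (l = 1688 - 1*(-2185) = 1688 + 2185 = 3873)
P = 875557/29 (P = -7 - 534/(-29/1640) = -7 - 534*(-1640/29) = -7 + 875760/29 = 875557/29 ≈ 30192.)
P - l = 875557/29 - 1*3873 = 875557/29 - 3873 = 763240/29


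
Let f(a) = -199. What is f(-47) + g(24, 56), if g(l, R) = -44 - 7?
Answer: -250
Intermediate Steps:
g(l, R) = -51
f(-47) + g(24, 56) = -199 - 51 = -250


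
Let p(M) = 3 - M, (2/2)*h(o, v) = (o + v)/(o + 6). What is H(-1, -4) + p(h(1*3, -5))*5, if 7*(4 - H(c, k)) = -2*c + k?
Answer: 1285/63 ≈ 20.397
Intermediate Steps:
H(c, k) = 4 - k/7 + 2*c/7 (H(c, k) = 4 - (-2*c + k)/7 = 4 - (k - 2*c)/7 = 4 + (-k/7 + 2*c/7) = 4 - k/7 + 2*c/7)
h(o, v) = (o + v)/(6 + o) (h(o, v) = (o + v)/(o + 6) = (o + v)/(6 + o))
H(-1, -4) + p(h(1*3, -5))*5 = (4 - ⅐*(-4) + (2/7)*(-1)) + (3 - (1*3 - 5)/(6 + 1*3))*5 = (4 + 4/7 - 2/7) + (3 - (3 - 5)/(6 + 3))*5 = 30/7 + (3 - (-2)/9)*5 = 30/7 + (3 - 1*(-2/9))*5 = 30/7 + (3 + 2/9)*5 = 30/7 + (29/9)*5 = 30/7 + 145/9 = 1285/63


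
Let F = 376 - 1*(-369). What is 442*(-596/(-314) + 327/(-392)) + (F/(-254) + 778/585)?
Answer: 1071414485797/2286205740 ≈ 468.64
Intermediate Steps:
F = 745 (F = 376 + 369 = 745)
442*(-596/(-314) + 327/(-392)) + (F/(-254) + 778/585) = 442*(-596/(-314) + 327/(-392)) + (745/(-254) + 778/585) = 442*(-596*(-1/314) + 327*(-1/392)) + (745*(-1/254) + 778*(1/585)) = 442*(298/157 - 327/392) + (-745/254 + 778/585) = 442*(65477/61544) - 238213/148590 = 14470417/30772 - 238213/148590 = 1071414485797/2286205740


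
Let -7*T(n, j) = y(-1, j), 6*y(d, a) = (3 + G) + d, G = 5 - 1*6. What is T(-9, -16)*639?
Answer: -213/14 ≈ -15.214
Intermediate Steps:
G = -1 (G = 5 - 6 = -1)
y(d, a) = 1/3 + d/6 (y(d, a) = ((3 - 1) + d)/6 = (2 + d)/6 = 1/3 + d/6)
T(n, j) = -1/42 (T(n, j) = -(1/3 + (1/6)*(-1))/7 = -(1/3 - 1/6)/7 = -1/7*1/6 = -1/42)
T(-9, -16)*639 = -1/42*639 = -213/14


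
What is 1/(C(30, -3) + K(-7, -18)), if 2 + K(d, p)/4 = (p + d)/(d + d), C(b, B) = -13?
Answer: -7/97 ≈ -0.072165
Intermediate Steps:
K(d, p) = -8 + 2*(d + p)/d (K(d, p) = -8 + 4*((p + d)/(d + d)) = -8 + 4*((d + p)/((2*d))) = -8 + 4*((d + p)*(1/(2*d))) = -8 + 4*((d + p)/(2*d)) = -8 + 2*(d + p)/d)
1/(C(30, -3) + K(-7, -18)) = 1/(-13 + (-6 + 2*(-18)/(-7))) = 1/(-13 + (-6 + 2*(-18)*(-⅐))) = 1/(-13 + (-6 + 36/7)) = 1/(-13 - 6/7) = 1/(-97/7) = -7/97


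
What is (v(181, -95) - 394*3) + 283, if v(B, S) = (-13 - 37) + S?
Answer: -1044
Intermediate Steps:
v(B, S) = -50 + S
(v(181, -95) - 394*3) + 283 = ((-50 - 95) - 394*3) + 283 = (-145 - 1182) + 283 = -1327 + 283 = -1044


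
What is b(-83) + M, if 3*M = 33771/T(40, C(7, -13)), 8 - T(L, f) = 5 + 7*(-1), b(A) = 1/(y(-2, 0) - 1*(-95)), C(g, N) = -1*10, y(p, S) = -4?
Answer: 1024397/910 ≈ 1125.7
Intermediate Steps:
C(g, N) = -10
b(A) = 1/91 (b(A) = 1/(-4 - 1*(-95)) = 1/(-4 + 95) = 1/91)
T(L, f) = 10 (T(L, f) = 8 - (5 + 7*(-1)) = 8 - (5 - 7) = 8 - 1*(-2) = 8 + 2 = 10)
M = 11257/10 (M = (33771/10)/3 = (33771*(1/10))/3 = (1/3)*(33771/10) = 11257/10 ≈ 1125.7)
b(-83) + M = 1/91 + 11257/10 = 1024397/910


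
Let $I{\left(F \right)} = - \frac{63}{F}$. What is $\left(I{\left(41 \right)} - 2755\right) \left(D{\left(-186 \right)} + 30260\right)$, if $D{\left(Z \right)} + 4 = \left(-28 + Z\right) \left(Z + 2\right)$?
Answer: $- \frac{7869669376}{41} \approx -1.9194 \cdot 10^{8}$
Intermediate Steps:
$D{\left(Z \right)} = -4 + \left(-28 + Z\right) \left(2 + Z\right)$ ($D{\left(Z \right)} = -4 + \left(-28 + Z\right) \left(Z + 2\right) = -4 + \left(-28 + Z\right) \left(2 + Z\right)$)
$\left(I{\left(41 \right)} - 2755\right) \left(D{\left(-186 \right)} + 30260\right) = \left(- \frac{63}{41} - 2755\right) \left(\left(-60 + \left(-186\right)^{2} - -4836\right) + 30260\right) = \left(\left(-63\right) \frac{1}{41} - 2755\right) \left(\left(-60 + 34596 + 4836\right) + 30260\right) = \left(- \frac{63}{41} - 2755\right) \left(39372 + 30260\right) = \left(- \frac{113018}{41}\right) 69632 = - \frac{7869669376}{41}$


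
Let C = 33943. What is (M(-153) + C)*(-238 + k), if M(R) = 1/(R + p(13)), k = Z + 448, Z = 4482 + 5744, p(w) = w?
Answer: 12398017571/35 ≈ 3.5423e+8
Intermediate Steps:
Z = 10226
k = 10674 (k = 10226 + 448 = 10674)
M(R) = 1/(13 + R) (M(R) = 1/(R + 13) = 1/(13 + R))
(M(-153) + C)*(-238 + k) = (1/(13 - 153) + 33943)*(-238 + 10674) = (1/(-140) + 33943)*10436 = (-1/140 + 33943)*10436 = (4752019/140)*10436 = 12398017571/35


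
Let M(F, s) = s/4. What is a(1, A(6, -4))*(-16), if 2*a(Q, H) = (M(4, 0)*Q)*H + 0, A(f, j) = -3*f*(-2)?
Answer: 0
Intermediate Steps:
A(f, j) = 6*f
M(F, s) = s/4 (M(F, s) = s*(¼) = s/4)
a(Q, H) = 0 (a(Q, H) = ((((¼)*0)*Q)*H + 0)/2 = ((0*Q)*H + 0)/2 = (0*H + 0)/2 = (0 + 0)/2 = (½)*0 = 0)
a(1, A(6, -4))*(-16) = 0*(-16) = 0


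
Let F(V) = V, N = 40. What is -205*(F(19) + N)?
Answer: -12095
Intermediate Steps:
-205*(F(19) + N) = -205*(19 + 40) = -205*59 = -12095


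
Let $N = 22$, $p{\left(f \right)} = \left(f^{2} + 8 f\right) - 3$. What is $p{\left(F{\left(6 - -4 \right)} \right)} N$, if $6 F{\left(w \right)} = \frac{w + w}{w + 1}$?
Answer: $- \frac{1054}{99} \approx -10.646$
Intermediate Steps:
$F{\left(w \right)} = \frac{w}{3 \left(1 + w\right)}$ ($F{\left(w \right)} = \frac{\left(w + w\right) \frac{1}{w + 1}}{6} = \frac{2 w \frac{1}{1 + w}}{6} = \frac{w}{3 \left(1 + w\right)}$)
$p{\left(f \right)} = -3 + f^{2} + 8 f$
$p{\left(F{\left(6 - -4 \right)} \right)} N = \left(-3 + \left(\frac{6 - -4}{3 \left(1 + \left(6 - -4\right)\right)}\right)^{2} + 8 \frac{6 - -4}{3 \left(1 + \left(6 - -4\right)\right)}\right) 22 = \left(-3 + \left(\frac{6 + 4}{3 \left(1 + \left(6 + 4\right)\right)}\right)^{2} + 8 \frac{6 + 4}{3 \left(1 + \left(6 + 4\right)\right)}\right) 22 = \left(-3 + \left(\frac{1}{3} \cdot 10 \frac{1}{1 + 10}\right)^{2} + 8 \cdot \frac{1}{3} \cdot 10 \frac{1}{1 + 10}\right) 22 = \left(-3 + \left(\frac{1}{3} \cdot 10 \cdot \frac{1}{11}\right)^{2} + 8 \cdot \frac{1}{3} \cdot 10 \cdot \frac{1}{11}\right) 22 = \left(-3 + \left(\frac{10}{33}\right)^{2} + 8 \cdot \frac{10}{33}\right) 22 = \left(-3 + \frac{100}{1089} + \frac{80}{33}\right) 22 = \left(- \frac{527}{1089}\right) 22 = - \frac{1054}{99}$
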